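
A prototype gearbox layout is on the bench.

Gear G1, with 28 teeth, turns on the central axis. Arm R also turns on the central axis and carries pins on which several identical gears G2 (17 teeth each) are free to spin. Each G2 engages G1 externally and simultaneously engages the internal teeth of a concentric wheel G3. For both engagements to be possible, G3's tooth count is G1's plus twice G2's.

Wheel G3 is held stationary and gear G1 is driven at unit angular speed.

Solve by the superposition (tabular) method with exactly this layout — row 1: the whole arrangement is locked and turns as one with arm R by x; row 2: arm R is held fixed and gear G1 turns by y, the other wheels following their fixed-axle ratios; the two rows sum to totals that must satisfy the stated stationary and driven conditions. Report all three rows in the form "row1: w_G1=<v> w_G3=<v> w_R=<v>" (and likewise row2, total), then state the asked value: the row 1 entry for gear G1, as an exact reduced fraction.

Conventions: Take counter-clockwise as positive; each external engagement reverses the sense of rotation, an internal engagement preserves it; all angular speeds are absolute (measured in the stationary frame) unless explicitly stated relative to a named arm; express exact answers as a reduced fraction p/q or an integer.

recognized (axles ride arm R): planetary set, 28/17/62 teeth
row 1 — lock + rotate with arm: ω_sun = ω_ring = ω_arm = x
row 2: sun turns y, ring = −(28/62)·y, arm 0
boundary: total ω_ring = x − (28/62)·y = 0 and total ω_sun = x + y = 1  ⇒  y = 31/45, x = 14/45
row 2 ring = −(28/62)·31/45 = -14/45
totals (row 1 + row 2): sun 14/45 + 31/45 = 1, ring 14/45 + (-14/45) = 0, arm 14/45 + 0 = 14/45
asked cell (row1, sun) = 14/45

row1: w_G1=14/45 w_G3=14/45 w_R=14/45
row2: w_G1=31/45 w_G3=-14/45 w_R=0
total: w_G1=1 w_G3=0 w_R=14/45
asked value: 14/45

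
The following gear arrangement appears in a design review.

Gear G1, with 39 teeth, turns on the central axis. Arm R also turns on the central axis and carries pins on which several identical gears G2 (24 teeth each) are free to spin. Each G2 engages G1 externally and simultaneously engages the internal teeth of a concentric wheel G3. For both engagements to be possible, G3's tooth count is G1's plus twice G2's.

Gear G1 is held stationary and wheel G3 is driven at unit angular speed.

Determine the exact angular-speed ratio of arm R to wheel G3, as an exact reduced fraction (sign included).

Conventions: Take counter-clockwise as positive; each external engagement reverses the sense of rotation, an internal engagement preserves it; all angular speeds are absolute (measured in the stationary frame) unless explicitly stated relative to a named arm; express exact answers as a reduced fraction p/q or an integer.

topology: planetary set — G1 39T / G2 24T / G3 87T, arm = carrier (Willis)
ring teeth: 39 + 2·24 = 87
39(ω_sun−ω_arm) = −87(ω_ring−ω_arm),  ω_sun = 0, ω_ring = 1
39(0−ω_arm) = −87(1−ω_arm)  ⇒  126·ω_arm = 87  ⇒  ω_arm = 29/42
ω_out/ω_in = 29/42

29/42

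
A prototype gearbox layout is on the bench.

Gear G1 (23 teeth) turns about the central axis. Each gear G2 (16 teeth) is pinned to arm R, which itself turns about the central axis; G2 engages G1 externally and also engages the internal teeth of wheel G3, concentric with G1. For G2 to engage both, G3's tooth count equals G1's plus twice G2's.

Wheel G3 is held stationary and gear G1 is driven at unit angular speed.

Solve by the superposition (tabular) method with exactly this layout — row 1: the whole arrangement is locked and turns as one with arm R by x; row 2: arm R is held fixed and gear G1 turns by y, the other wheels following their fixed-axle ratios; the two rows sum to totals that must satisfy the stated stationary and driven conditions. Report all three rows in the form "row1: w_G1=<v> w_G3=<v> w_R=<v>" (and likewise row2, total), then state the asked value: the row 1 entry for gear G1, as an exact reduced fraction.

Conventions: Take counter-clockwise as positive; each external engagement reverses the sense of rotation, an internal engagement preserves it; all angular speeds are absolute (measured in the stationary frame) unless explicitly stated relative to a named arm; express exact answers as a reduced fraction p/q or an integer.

row1: w_G1=23/78 w_G3=23/78 w_R=23/78
row2: w_G1=55/78 w_G3=-23/78 w_R=0
total: w_G1=1 w_G3=0 w_R=23/78
asked value: 23/78

topology: planetary set — G1 23T / G2 16T / G3 55T, arm = carrier (Willis)
superposition row 1 [locked train]: every member turns x
row 2 — arm fixed, fixed-axis ratios: sun y, ring −(23/55)·y, arm 0
boundary: total ω_ring = x − (23/55)·y = 0 and total ω_sun = x + y = 1  ⇒  y = 55/78, x = 23/78
row 2 ring = −(23/55)·55/78 = -23/78
totals (row 1 + row 2): sun 23/78 + 55/78 = 1, ring 23/78 + (-23/78) = 0, arm 23/78 + 0 = 23/78
asked cell (row1, sun) = 23/78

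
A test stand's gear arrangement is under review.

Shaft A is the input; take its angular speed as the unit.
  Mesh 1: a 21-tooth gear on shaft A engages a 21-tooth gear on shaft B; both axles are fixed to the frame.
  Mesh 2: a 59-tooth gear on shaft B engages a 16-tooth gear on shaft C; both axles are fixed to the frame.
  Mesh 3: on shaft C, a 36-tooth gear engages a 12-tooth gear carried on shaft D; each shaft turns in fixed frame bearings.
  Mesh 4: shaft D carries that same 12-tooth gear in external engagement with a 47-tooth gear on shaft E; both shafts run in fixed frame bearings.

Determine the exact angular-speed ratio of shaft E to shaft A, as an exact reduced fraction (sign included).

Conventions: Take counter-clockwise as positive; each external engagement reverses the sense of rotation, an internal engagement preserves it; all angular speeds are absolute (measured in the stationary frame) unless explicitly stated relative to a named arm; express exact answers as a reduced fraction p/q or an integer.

531/188

class = fixed-axis compound train [4 meshes; 4 ratios multiply, 4 sense flips]
mesh 1 [21T→21T]: running ratio 1, sense −
mesh 2 [59T→16T]: running ratio 59/16, sense +
mesh 3 [36T→12T]: running ratio 177/16, sense −
mesh 4 [12T→47T]: running ratio 531/188, sense +
ω_out/ω_in = 531/188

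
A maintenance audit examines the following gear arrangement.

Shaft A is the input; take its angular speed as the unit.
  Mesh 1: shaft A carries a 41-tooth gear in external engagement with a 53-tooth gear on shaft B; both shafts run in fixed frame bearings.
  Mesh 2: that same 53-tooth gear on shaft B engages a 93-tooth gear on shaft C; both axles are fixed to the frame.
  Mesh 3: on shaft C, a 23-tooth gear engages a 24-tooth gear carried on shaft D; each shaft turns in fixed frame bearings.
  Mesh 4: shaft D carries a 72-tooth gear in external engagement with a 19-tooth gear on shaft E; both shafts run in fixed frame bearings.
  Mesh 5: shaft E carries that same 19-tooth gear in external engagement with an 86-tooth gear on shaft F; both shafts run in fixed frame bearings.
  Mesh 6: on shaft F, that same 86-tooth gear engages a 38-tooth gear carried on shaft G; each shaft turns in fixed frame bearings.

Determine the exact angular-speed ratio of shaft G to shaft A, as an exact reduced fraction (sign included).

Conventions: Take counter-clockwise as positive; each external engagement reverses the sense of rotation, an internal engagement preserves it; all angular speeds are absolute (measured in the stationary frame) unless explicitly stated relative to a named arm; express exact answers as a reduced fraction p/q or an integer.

943/1178

class = fixed-axis compound train [6 meshes; 6 ratios multiply, 6 sense flips]
mesh 1 [41T→53T]: running ratio 41/53, sense −
mesh 2 [53T→93T]: running ratio 41/93, sense +
mesh 3 [23T→24T]: running ratio 943/2232, sense −
mesh 4 [72T→19T]: running ratio 943/589, sense +
mesh 5 [19T→86T]: running ratio 943/2666, sense −
mesh 6 [86T→38T]: running ratio 943/1178, sense +
ω_out/ω_in = 943/1178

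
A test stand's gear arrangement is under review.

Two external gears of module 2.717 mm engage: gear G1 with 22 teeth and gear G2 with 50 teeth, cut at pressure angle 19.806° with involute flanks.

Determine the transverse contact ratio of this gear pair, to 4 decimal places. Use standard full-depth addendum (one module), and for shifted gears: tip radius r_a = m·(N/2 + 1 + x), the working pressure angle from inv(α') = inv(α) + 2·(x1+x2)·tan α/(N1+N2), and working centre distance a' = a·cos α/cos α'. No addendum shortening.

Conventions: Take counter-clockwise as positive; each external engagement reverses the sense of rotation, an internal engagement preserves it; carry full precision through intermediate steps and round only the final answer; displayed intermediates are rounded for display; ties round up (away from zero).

topology: single-mesh involute geometry — m = 2.717, 22T/50T pair
base radii: r_b1 = 28.119043, r_b2 = 63.906916
tip radii: r_a1 = 32.604000, r_a2 = 70.642000
no profile shift: α' = α, a' = a
action lengths: √(r_a1²−r_b1²) = 16.502734, √(r_a2²−r_b2²) = 30.103126
base pitch p_b = π·m·cos α = 8.030780
CR = (16.502734 + 30.103126 − 97.812000·sin 19.80600°)/8.030780 = 1.676498
contact ratio ≈ 1.6765

1.6765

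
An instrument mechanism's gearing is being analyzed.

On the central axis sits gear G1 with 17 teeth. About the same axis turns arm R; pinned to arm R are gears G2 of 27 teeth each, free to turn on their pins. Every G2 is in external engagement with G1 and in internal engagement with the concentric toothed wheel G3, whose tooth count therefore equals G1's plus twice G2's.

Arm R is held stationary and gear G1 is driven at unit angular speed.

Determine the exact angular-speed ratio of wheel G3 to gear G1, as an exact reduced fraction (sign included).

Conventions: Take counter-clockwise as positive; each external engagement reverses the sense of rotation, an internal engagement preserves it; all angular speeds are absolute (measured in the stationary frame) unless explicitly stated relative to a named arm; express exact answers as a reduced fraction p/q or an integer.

class = planetary set [G3 = 17+2·27 = 71; Willis about the carrier]
ring teeth: 17 + 2·27 = 71
17(ω_sun−ω_arm) = −71(ω_ring−ω_arm),  ω_arm = 0, ω_sun = 1
ω_ring = 0 − (17/71)(1−0) = -17/71
ω_out/ω_in = -17/71

-17/71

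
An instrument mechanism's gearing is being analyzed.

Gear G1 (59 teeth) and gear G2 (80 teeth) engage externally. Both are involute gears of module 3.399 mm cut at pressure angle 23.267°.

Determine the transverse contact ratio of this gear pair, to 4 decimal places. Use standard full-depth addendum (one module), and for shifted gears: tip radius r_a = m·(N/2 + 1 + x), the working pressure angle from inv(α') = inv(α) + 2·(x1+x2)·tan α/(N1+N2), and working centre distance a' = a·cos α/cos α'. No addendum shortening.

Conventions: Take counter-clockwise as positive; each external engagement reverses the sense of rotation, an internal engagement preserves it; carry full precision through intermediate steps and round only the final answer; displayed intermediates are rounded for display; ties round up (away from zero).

topology: single-mesh involute geometry — m = 3.399, 59T/80T pair
base radii: r_b1 = 92.115906, r_b2 = 124.902923
tip radii: r_a1 = 103.669500, r_a2 = 139.359000
no profile shift: α' = α, a' = a
action lengths: √(r_a1²−r_b1²) = 47.560752, √(r_a2²−r_b2²) = 61.807690
base pitch p_b = π·m·cos α = 9.809853
CR = (47.560752 + 61.807690 − 236.230500·sin 23.26700°)/9.809853 = 1.636468
contact ratio ≈ 1.6365

1.6365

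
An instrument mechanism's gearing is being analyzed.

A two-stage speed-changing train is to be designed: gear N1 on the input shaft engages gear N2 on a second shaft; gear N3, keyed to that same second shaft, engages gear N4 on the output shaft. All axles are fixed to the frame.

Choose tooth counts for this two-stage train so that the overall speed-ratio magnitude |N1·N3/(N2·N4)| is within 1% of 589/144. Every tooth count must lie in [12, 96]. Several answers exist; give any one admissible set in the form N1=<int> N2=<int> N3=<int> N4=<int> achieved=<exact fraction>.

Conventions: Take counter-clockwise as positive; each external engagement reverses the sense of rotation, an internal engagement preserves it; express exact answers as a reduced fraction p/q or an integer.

N1=19 N2=12 N3=31 N4=12 achieved=589/144

class = fixed-axis compound train [2-stage, 589/144 wanted]
target = 589/144 in lowest terms: an exact hit needs N1·N3 = k·589 and N2·N4 = k·144 for one integer k, every count in [12, 96]; additionally prefer no 1:1 stage (N1 ≠ N2, N3 ≠ N4)
k = 1: N1·N3 = 589 = 19·31, N2·N4 = 144 = 12·12
achieved = 19·31/(12·12) = 589/144; |achieved − target| = 0 ≤ 589/14400 ✓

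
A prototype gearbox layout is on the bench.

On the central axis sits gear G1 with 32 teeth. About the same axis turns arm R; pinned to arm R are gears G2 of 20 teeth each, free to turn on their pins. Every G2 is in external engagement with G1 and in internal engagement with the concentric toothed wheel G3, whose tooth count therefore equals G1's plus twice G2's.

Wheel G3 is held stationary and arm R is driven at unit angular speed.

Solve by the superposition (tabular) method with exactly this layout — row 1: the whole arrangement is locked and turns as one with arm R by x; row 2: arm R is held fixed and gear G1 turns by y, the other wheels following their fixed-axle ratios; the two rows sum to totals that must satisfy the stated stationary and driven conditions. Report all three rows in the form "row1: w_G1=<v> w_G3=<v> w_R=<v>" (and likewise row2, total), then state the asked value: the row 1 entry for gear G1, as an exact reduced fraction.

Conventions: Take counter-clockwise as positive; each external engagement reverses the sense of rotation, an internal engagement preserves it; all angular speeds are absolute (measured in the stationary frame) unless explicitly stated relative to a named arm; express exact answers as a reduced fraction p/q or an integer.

row1: w_G1=1 w_G3=1 w_R=1
row2: w_G1=9/4 w_G3=-1 w_R=0
total: w_G1=13/4 w_G3=0 w_R=1
asked value: 1

recognized (axles ride arm R): planetary set, 32/20/72 teeth
row 1: whole set turns with the arm by x
row 2 (arm held, sun turns y): ω_ring = −(32/72)·y, ω_arm = 0
boundary: total ω_ring = x − (32/72)·y = 0 and total ω_arm = x = 1  ⇒  y = 9/4, x = 1
row 2 ring = −(32/72)·9/4 = -1
totals (row 1 + row 2): sun 1 + 9/4 = 13/4, ring 1 + (-1) = 0, arm 1 + 0 = 1
asked cell (row1, sun) = 1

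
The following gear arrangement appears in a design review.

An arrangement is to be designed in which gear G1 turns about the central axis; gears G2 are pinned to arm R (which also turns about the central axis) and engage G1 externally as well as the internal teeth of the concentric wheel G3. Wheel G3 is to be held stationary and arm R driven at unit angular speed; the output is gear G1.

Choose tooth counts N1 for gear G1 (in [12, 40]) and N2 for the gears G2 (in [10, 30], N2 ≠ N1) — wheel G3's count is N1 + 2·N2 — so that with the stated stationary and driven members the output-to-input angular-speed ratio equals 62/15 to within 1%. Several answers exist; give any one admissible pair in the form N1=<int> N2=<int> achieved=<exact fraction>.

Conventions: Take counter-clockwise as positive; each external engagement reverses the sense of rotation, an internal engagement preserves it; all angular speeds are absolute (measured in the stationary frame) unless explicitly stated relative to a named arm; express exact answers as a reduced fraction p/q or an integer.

class = planetary set [ratio 62/15 wanted; Willis about the carrier]
Willis with ω_ring = 0: ω_sun/ω_arm = (N1+N3)/N1; set equal to 62/15  ⇒  N3/N1 = 62/15 − 1 = 47/15
N3 = N1 + 2·N2  ⇒  N2/N1 = (N3/N1 − 1)/2 = (47/15 − 1)/2 = 16/15
smallest multiple with N1 ≥ 12 and N2 ≥ 10: k = 1  ⇒  N1 = 1·15 = 15, N2 = 1·16 = 16 (N1 ≤ 40, N2 ≤ 30, N2 ≠ N1 ✓), N3 = 15 + 2·16 = 47
check: (N1+N3)/N1 with N1 = 15, N3 = 47 gives 62/15; |achieved − target| = 0 ≤ 31/750 ✓

N1=15 N2=16 achieved=62/15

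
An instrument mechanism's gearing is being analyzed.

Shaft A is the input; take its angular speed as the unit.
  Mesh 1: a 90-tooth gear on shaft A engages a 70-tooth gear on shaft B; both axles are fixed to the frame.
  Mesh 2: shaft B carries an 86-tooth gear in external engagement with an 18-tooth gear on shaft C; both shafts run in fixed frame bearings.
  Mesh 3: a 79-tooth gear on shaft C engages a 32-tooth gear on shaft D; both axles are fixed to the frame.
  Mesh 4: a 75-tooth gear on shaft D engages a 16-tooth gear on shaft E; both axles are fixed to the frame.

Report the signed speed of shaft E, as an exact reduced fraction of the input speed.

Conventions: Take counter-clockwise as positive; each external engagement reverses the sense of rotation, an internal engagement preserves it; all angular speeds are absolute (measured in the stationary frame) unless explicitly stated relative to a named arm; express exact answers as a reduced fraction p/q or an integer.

254775/3584

4-mesh fixed-axis compound train (all bearings frame-fixed)
mesh 1 [90T→70T]: |ω|/ω_in = 1×90/70 = 9/7, sense flips to −
mesh 2 [86T→18T]: |ω|/ω_in = (9/7)×86/18 = 43/7, sense flips to +
mesh 3 [79T→32T]: |ω|/ω_in = (43/7)×79/32 = 3397/224, sense flips to −
mesh 4 [75T→16T]: |ω|/ω_in = (3397/224)×75/16 = 254775/3584, sense flips to +
signed output speed (× input speed) = 254775/3584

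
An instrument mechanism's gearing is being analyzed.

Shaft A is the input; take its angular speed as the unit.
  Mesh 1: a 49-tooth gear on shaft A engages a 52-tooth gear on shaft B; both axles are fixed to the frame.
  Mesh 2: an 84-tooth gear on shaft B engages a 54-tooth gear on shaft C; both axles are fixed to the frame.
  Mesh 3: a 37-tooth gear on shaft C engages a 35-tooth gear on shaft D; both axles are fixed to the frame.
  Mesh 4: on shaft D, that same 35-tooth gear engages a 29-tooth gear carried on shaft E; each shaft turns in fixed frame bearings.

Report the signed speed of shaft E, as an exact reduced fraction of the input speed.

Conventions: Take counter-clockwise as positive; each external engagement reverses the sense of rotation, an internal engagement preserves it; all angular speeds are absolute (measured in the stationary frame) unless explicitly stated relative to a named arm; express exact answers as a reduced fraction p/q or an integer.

4-mesh fixed-axis compound train (all bearings frame-fixed)
mesh 1 [49T→52T]: |ω|/ω_in = 1×49/52 = 49/52, sense flips to −
mesh 2 [84T→54T]: |ω|/ω_in = (49/52)×84/54 = 343/234, sense flips to +
mesh 3 [37T→35T]: |ω|/ω_in = (343/234)×37/35 = 1813/1170, sense flips to −
mesh 4 [35T→29T]: |ω|/ω_in = (1813/1170)×35/29 = 12691/6786, sense flips to +
signed output speed (× input speed) = 12691/6786

12691/6786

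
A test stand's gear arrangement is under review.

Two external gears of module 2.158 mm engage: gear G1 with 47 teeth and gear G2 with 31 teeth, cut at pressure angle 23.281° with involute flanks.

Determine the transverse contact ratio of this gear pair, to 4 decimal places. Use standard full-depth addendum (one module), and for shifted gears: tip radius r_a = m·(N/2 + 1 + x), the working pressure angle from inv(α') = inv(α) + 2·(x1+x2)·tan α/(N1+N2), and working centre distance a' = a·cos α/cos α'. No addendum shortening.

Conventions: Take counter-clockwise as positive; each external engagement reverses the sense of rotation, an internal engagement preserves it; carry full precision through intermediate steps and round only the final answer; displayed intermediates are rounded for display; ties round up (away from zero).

1.5634

single-mesh involute tooth geometry (47T engaging 31T at module 2.158)
base radii: r_b1 = 46.583821, r_b2 = 30.725499
tip radii: r_a1 = 52.871000, r_a2 = 35.607000
no profile shift: α' = α, a' = a
action lengths: √(r_a1²−r_b1²) = 25.005805, √(r_a2²−r_b2²) = 17.994504
base pitch p_b = π·m·cos α = 6.227548
CR = (25.005805 + 17.994504 − 84.162000·sin 23.28100°)/6.227548 = 1.563383
contact ratio ≈ 1.5634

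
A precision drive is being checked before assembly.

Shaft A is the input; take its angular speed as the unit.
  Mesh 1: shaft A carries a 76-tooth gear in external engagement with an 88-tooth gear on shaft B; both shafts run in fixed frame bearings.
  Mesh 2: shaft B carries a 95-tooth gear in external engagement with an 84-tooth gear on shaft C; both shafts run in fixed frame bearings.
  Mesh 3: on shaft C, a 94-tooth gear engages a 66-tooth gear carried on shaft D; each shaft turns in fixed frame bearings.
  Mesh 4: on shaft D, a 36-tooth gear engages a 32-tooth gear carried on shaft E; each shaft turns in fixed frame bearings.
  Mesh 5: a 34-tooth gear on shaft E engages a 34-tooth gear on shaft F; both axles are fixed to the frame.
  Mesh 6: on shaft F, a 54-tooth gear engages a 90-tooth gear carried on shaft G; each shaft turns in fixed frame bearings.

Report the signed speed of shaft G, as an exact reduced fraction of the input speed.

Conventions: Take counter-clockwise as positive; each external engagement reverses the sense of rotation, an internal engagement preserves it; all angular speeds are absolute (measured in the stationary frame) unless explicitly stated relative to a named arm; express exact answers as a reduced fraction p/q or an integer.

50901/54208

6-mesh fixed-axis compound train (all bearings frame-fixed)
mesh 1 [76T→88T]: |ω|/ω_in = 1×76/88 = 19/22, sense flips to −
mesh 2 [95T→84T]: |ω|/ω_in = (19/22)×95/84 = 1805/1848, sense flips to +
mesh 3 [94T→66T]: |ω|/ω_in = (1805/1848)×94/66 = 84835/60984, sense flips to −
mesh 4 [36T→32T]: |ω|/ω_in = (84835/60984)×36/32 = 84835/54208, sense flips to +
mesh 5 [34T→34T]: |ω|/ω_in = (84835/54208)×34/34 = 84835/54208, sense flips to −
mesh 6 [54T→90T]: |ω|/ω_in = (84835/54208)×54/90 = 50901/54208, sense flips to +
signed output speed (× input speed) = 50901/54208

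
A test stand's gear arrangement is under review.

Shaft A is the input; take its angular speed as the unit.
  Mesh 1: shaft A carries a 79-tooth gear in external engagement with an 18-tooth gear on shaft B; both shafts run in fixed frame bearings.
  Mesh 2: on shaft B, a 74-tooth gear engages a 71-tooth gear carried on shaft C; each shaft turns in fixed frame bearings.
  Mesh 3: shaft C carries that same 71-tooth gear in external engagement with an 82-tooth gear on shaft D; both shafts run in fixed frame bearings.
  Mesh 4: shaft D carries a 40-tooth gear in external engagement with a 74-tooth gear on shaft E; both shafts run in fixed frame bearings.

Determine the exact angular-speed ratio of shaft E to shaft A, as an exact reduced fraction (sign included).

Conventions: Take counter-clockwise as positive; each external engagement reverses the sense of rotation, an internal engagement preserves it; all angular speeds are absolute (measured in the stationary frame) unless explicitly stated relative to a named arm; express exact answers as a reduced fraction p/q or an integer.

790/369

class = fixed-axis compound train [4 meshes; 4 ratios multiply, 4 sense flips]
mesh 1 [79T→18T]: running ratio 79/18, sense −
mesh 2 [74T→71T]: running ratio 2923/639, sense +
mesh 3 [71T→82T]: running ratio 2923/738, sense −
mesh 4 [40T→74T]: running ratio 790/369, sense +
ω_out/ω_in = 790/369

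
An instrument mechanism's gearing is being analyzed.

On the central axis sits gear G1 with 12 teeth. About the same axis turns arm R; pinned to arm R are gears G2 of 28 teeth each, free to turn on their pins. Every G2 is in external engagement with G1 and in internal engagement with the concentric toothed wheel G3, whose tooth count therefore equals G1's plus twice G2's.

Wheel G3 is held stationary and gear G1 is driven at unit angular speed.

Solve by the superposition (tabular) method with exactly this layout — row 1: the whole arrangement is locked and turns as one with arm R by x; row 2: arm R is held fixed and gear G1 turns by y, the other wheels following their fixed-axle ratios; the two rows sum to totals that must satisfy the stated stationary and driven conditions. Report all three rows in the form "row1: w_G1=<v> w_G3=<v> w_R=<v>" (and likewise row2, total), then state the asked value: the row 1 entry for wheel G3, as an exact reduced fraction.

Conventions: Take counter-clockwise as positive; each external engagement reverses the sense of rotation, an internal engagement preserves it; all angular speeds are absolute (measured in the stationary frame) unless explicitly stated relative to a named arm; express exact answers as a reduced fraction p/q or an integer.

recognized (axles ride arm R): planetary set, 12/28/68 teeth
row 1 — lock + rotate with arm: ω_sun = ω_ring = ω_arm = x
row 2 (arm held, sun turns y): ω_ring = −(12/68)·y, ω_arm = 0
boundary: total ω_ring = x − (12/68)·y = 0 and total ω_sun = x + y = 1  ⇒  y = 17/20, x = 3/20
row 2 ring = −(12/68)·17/20 = -3/20
totals (row 1 + row 2): sun 3/20 + 17/20 = 1, ring 3/20 + (-3/20) = 0, arm 3/20 + 0 = 3/20
asked cell (row1, ring) = 3/20

row1: w_G1=3/20 w_G3=3/20 w_R=3/20
row2: w_G1=17/20 w_G3=-3/20 w_R=0
total: w_G1=1 w_G3=0 w_R=3/20
asked value: 3/20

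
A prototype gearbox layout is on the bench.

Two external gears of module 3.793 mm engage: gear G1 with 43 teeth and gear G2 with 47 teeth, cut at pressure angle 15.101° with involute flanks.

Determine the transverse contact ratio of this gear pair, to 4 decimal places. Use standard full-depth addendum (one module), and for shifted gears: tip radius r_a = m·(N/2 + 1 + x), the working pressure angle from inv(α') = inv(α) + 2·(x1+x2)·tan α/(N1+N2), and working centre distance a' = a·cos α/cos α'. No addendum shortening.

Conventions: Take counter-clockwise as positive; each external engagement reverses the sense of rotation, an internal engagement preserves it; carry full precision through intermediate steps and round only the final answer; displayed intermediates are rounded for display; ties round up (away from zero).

2.0454

recognized (one external pair, fixed centres): single-mesh tooth geometry, m = 3.793, N1 = 43, N2 = 47
base radii: r_b1 = 78.733440, r_b2 = 86.057480
tip radii: r_a1 = 85.342500, r_a2 = 92.928500
no profile shift: α' = α, a' = a
action lengths: √(r_a1²−r_b1²) = 32.930044, √(r_a2²−r_b2²) = 35.068735
base pitch p_b = π·m·cos α = 11.504577
CR = (32.930044 + 35.068735 − 170.685000·sin 15.10100°)/11.504577 = 2.045420
contact ratio ≈ 2.0454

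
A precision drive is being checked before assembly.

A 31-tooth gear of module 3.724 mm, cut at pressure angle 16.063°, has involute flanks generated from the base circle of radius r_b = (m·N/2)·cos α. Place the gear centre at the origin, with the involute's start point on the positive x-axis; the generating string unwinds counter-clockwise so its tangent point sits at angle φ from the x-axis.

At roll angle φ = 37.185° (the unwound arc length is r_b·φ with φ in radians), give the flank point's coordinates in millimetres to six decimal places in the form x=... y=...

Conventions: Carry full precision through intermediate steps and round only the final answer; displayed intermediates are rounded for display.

x=65.948515 y=4.844578

class = single-mesh tooth geometry [base-circle involute, m = 3.724, 31T]
pitch radius r_p = m·N/2 = 3.724·31/2 = 57.722000
base radius r_b = r_p·cos α = 57.722000·cos 16.063° = 55.468420
roll angle φ = 37.185° = 0.64900068 rad
x = r_b·(cos φ + φ·sin φ) = 65.948515
y = r_b·(sin φ − φ·cos φ) = 4.844578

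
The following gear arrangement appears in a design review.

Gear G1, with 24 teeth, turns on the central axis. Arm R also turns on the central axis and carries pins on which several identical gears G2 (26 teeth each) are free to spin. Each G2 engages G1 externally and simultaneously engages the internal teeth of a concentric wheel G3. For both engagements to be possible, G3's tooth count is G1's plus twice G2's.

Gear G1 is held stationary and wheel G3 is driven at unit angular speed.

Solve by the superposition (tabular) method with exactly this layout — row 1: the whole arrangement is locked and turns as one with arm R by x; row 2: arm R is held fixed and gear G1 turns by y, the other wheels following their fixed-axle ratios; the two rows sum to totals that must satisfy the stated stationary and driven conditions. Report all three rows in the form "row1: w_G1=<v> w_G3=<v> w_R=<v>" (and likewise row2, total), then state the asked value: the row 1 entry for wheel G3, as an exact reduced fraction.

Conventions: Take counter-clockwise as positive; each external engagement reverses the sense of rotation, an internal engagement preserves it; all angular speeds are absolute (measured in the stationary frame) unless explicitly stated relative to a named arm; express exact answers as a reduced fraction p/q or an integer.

topology: planetary set — G1 24T / G2 26T / G3 76T, arm = carrier (Willis)
row 1 — lock + rotate with arm: ω_sun = ω_ring = ω_arm = x
row 2: sun turns y, ring = −(24/76)·y, arm 0
boundary: total ω_sun = x + y = 0 and total ω_ring = x − (24/76)·y = 1  ⇒  y = -19/25, x = 19/25
row 2 ring = −(24/76)·(-19/25) = 6/25
totals (row 1 + row 2): sun 19/25 + (-19/25) = 0, ring 19/25 + 6/25 = 1, arm 19/25 + 0 = 19/25
asked cell (row1, ring) = 19/25

row1: w_G1=19/25 w_G3=19/25 w_R=19/25
row2: w_G1=-19/25 w_G3=6/25 w_R=0
total: w_G1=0 w_G3=1 w_R=19/25
asked value: 19/25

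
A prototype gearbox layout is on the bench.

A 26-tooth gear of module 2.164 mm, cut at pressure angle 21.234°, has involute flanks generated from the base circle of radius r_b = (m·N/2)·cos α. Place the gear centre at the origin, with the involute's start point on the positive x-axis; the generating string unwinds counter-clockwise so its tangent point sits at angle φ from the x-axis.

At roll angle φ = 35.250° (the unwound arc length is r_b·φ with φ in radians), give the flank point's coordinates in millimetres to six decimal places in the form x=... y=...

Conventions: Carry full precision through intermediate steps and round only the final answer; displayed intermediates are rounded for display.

topology: single-mesh involute geometry — m = 2.164, N = 26
pitch radius r_p = m·N/2 = 2.164·26/2 = 28.132000
base radius r_b = r_p·cos α = 28.132000·cos 21.234° = 26.222092
roll angle φ = 35.250° = 0.61522856 rad
x = r_b·(cos φ + φ·sin φ) = 30.724890
y = r_b·(sin φ − φ·cos φ) = 1.959419

x=30.724890 y=1.959419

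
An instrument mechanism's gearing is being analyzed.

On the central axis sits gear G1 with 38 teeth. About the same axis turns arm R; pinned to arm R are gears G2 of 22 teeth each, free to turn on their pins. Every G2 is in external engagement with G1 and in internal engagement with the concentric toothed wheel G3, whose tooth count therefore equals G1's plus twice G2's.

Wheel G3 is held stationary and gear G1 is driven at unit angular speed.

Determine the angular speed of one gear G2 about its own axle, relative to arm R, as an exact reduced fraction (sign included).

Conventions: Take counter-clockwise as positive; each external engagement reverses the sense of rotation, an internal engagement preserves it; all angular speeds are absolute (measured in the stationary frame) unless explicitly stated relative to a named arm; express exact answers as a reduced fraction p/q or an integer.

planetary set (38T centre, 22T on arm, 82T internal) — Willis relation
ring teeth: 38 + 2·22 = 82
38(ω_sun−ω_arm) = −82(ω_ring−ω_arm),  ω_ring = 0, ω_sun = 1
38(1−ω_arm) = −82(0−ω_arm)  ⇒  120·ω_arm = 38  ⇒  ω_arm = 19/60
sun–planet mesh: 38·(1−19/60) = −22·(ω_p−ω_arm)  ⇒  ω_p−ω_arm = -779/660
exact speed ratio = -779/660

-779/660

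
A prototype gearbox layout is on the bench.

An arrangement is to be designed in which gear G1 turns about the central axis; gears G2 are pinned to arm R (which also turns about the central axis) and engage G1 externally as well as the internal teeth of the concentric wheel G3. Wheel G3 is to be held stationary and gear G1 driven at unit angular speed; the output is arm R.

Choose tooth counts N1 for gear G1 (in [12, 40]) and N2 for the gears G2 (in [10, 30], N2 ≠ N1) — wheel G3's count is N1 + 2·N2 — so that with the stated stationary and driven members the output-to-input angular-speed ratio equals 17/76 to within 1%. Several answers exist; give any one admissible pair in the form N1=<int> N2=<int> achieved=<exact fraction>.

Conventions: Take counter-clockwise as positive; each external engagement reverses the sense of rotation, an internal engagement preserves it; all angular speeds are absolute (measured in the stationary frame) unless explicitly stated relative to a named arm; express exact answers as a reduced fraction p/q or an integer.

N1=17 N2=21 achieved=17/76

design class (target 17/76): planetary set
Willis with ω_ring = 0: ω_arm/ω_sun = N1/(N1+N3); set equal to 17/76  ⇒  N3/N1 = 1/(17/76) − 1 = 59/17
N3 = N1 + 2·N2  ⇒  N2/N1 = (N3/N1 − 1)/2 = (59/17 − 1)/2 = 21/17
smallest multiple with N1 ≥ 12 and N2 ≥ 10: k = 1  ⇒  N1 = 1·17 = 17, N2 = 1·21 = 21 (N1 ≤ 40, N2 ≤ 30, N2 ≠ N1 ✓), N3 = 17 + 2·21 = 59
check: N1/(N1+N3) with N1 = 17, N3 = 59 gives 17/76; |achieved − target| = 0 ≤ 17/7600 ✓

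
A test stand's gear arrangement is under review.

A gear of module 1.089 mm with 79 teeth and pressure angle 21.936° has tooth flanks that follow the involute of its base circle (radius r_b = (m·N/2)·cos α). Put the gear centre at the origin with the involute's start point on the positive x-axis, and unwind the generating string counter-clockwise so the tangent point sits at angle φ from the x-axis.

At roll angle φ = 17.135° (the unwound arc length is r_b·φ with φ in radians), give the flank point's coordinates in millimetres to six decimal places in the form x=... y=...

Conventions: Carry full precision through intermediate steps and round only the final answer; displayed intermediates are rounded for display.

x=41.645900 y=0.352582

class = single-mesh tooth geometry [base-circle involute, m = 1.089, 79T]
pitch radius r_p = m·N/2 = 1.089·79/2 = 43.015500
base radius r_b = r_p·cos α = 43.015500·cos 21.936° = 39.901252
roll angle φ = 17.135° = 0.29906217 rad
x = r_b·(cos φ + φ·sin φ) = 41.645900
y = r_b·(sin φ − φ·cos φ) = 0.352582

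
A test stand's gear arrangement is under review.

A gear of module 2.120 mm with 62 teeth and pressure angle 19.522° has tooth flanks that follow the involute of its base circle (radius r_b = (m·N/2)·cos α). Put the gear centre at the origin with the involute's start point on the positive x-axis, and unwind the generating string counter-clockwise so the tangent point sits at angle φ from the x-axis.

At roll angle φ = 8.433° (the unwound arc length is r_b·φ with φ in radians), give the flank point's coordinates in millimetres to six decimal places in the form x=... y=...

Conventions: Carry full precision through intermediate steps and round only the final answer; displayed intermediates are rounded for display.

recognized (one wheel, involute flank): single-mesh tooth geometry, m = 2.120, N = 62
pitch radius r_p = m·N/2 = 2.120·62/2 = 65.720000
base radius r_b = r_p·cos α = 65.720000·cos 19.522° = 61.941971
roll angle φ = 8.433° = 0.14718362 rad
x = r_b·(cos φ + φ·sin φ) = 62.609267
y = r_b·(sin φ − φ·cos φ) = 0.065690

x=62.609267 y=0.065690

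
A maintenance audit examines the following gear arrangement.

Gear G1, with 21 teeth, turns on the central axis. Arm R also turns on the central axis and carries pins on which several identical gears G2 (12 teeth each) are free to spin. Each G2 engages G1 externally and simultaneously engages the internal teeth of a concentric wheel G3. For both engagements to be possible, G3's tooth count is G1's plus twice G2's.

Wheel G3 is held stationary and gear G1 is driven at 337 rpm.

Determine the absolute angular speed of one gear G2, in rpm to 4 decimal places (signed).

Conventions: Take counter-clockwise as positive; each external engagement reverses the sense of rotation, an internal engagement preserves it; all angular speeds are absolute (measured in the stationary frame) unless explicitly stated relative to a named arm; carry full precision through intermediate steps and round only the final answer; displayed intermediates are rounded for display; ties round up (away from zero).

recognized (axles ride arm R): planetary set, 21/12/45 teeth
normalise by the input: solve with ω_sun = 1, then scale by 337 rpm
ring teeth: 21 + 2·12 = 45
21(ω_sun−ω_arm) = −45(ω_ring−ω_arm),  ω_ring = 0, ω_sun = 1
21(1−ω_arm) = −45(0−ω_arm)  ⇒  66·ω_arm = 21  ⇒  ω_arm = 7/22
sun–planet mesh: 21·(1−7/22) = −12·(ω_p−ω_arm)  ⇒  ω_p−ω_arm = -105/88
ω_p = 7/22 − 105/88 = -7/8
scale: ω_p = -7/8 × 337 rpm = -294.8750 rpm

-294.8750 rpm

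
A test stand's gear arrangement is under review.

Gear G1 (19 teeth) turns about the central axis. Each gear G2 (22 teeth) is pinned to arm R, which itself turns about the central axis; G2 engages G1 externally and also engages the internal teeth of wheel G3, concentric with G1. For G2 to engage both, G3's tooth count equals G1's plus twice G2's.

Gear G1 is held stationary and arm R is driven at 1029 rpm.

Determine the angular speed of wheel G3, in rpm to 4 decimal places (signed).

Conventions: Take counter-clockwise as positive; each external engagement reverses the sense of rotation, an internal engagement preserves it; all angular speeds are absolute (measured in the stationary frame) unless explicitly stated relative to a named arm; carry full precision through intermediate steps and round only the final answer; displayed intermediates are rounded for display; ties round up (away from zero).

topology: planetary set — G1 19T / G2 22T / G3 63T, arm = carrier (Willis)
normalise by the input: solve with ω_arm = 1, then scale by 1029 rpm
ring teeth: 19 + 2·22 = 63
19(ω_sun−ω_arm) = −63(ω_ring−ω_arm),  ω_sun = 0, ω_arm = 1
ω_ring = 1 − (19/63)(0−1) = 82/63
scale: ω_ring = 82/63 × 1029 rpm = +1339.3333 rpm

+1339.3333 rpm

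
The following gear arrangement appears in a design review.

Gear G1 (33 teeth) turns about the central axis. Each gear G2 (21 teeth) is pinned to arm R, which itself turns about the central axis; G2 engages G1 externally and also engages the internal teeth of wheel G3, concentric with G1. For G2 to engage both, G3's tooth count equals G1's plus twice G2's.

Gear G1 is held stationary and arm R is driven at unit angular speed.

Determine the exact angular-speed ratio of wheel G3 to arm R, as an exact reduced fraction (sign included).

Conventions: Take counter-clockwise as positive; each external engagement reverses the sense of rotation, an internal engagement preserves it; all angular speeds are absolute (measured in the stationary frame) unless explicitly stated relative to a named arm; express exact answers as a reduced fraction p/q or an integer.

36/25

recognized (axles ride arm R): planetary set, 33/21/75 teeth
ring teeth: 33 + 2·21 = 75
33(ω_sun−ω_arm) = −75(ω_ring−ω_arm),  ω_sun = 0, ω_arm = 1
ω_ring = 1 − (33/75)(0−1) = 36/25
ω_out/ω_in = 36/25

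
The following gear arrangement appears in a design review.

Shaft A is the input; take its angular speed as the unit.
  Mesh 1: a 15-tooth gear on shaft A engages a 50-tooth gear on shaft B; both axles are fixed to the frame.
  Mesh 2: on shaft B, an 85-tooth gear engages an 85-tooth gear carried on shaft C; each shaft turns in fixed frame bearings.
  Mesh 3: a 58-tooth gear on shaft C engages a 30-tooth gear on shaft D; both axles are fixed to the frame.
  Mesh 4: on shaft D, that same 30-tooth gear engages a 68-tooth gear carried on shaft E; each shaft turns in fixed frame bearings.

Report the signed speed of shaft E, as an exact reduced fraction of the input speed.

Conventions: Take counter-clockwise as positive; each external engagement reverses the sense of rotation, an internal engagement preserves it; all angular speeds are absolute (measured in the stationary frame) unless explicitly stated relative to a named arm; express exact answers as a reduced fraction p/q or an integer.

87/340

4-mesh fixed-axis compound train (all bearings frame-fixed)
mesh 1 [15T→50T]: |ω|/ω_in = 1×15/50 = 3/10, sense flips to −
mesh 2 [85T→85T]: |ω|/ω_in = (3/10)×85/85 = 3/10, sense flips to +
mesh 3 [58T→30T]: |ω|/ω_in = (3/10)×58/30 = 29/50, sense flips to −
mesh 4 [30T→68T]: |ω|/ω_in = (29/50)×30/68 = 87/340, sense flips to +
signed output speed (× input speed) = 87/340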